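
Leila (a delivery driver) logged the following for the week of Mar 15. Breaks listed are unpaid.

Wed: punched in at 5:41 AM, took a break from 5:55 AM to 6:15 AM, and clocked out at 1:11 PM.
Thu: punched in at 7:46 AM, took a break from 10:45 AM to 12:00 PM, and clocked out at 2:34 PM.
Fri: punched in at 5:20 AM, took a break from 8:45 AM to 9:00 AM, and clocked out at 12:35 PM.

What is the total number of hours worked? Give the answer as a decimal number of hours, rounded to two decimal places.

Wed: 5:41 AM–1:11 PM = 7 h 30 min; less 20 min break → 7 h 10 min
Thu: 7:46 AM–2:34 PM = 6 h 48 min; less 75 min break → 5 h 33 min
Fri: 5:20 AM–12:35 PM = 7 h 15 min; less 15 min break → 7 h 0 min
Total: 7 h 10 min + 5 h 33 min + 7 h 0 min = 19 h 43 min.

19.72 hours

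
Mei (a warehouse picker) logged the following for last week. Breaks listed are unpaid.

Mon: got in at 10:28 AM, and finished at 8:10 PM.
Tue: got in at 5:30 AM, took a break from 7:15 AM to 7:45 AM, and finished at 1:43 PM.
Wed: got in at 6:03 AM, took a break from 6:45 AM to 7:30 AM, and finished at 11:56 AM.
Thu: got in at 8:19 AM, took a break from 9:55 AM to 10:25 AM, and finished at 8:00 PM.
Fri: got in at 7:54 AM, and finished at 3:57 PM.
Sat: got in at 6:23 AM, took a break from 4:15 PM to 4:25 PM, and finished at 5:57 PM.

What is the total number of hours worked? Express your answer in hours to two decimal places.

Mon: 10:28 AM–8:10 PM = 9 h 42 min
Tue: 5:30 AM–1:43 PM = 8 h 13 min; less 30 min break → 7 h 43 min
Wed: 6:03 AM–11:56 AM = 5 h 53 min; less 45 min break → 5 h 8 min
Thu: 8:19 AM–8:00 PM = 11 h 41 min; less 30 min break → 11 h 11 min
Fri: 7:54 AM–3:57 PM = 8 h 3 min
Sat: 6:23 AM–5:57 PM = 11 h 34 min; less 10 min break → 11 h 24 min
Total: 9 h 42 min + 7 h 43 min + 5 h 8 min + 11 h 11 min + 8 h 3 min + 11 h 24 min = 53 h 11 min.

53.18 hours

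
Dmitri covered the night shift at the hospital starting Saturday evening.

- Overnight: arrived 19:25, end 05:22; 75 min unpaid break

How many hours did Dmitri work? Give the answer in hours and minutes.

Overnight: 19:25 → midnight = 4 h 35 min; midnight → 05:22 = 5 h 22 min; span 9 h 57 min; less 75 min break → 8 h 42 min

8 h 42 min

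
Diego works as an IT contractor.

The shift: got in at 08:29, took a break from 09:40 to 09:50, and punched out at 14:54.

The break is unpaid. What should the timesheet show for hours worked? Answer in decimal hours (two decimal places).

The shift: 08:29–14:54 = 6 h 25 min; less 10 min break → 6 h 15 min

6.25 hours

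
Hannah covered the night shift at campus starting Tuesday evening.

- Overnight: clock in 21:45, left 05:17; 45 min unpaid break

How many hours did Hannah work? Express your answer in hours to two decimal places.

6.78 hours

Overnight: 21:45 → midnight = 2 h 15 min; midnight → 05:17 = 5 h 17 min; span 7 h 32 min; less 45 min break → 6 h 47 min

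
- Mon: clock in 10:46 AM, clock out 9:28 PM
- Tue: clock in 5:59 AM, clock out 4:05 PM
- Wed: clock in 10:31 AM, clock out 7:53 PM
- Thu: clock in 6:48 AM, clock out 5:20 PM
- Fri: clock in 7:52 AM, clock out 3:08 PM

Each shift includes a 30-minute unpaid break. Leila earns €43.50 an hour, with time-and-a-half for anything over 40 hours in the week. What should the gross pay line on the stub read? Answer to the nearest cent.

€2096.70

Mon: 10:46 AM–9:28 PM = 10 h 42 min; less 30 min break → 10 h 12 min
Tue: 5:59 AM–4:05 PM = 10 h 6 min; less 30 min break → 9 h 36 min
Wed: 10:31 AM–7:53 PM = 9 h 22 min; less 30 min break → 8 h 52 min
Thu: 6:48 AM–5:20 PM = 10 h 32 min; less 30 min break → 10 h 2 min
Fri: 7:52 AM–3:08 PM = 7 h 16 min; less 30 min break → 6 h 46 min
Total worked: 45 h 28 min = 2728 min.
Regular 40 h 0 min = 2400 min at €43.50/h; overtime 5 h 28 min = 328 min at €65.25/h.
Pay = (2400 × €43.50 + 328 × €65.25) ÷ 60 = €2096.70.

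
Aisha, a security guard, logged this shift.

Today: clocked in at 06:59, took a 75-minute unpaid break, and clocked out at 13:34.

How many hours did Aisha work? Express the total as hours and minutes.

Today: 06:59–13:34 = 6 h 35 min; less 75 min break → 5 h 20 min

5 h 20 min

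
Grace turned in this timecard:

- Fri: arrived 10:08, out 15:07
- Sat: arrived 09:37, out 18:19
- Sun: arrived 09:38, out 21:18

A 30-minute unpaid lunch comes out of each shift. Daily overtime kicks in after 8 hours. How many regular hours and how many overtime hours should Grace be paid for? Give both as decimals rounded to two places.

Fri: 10:08–15:07 = 4 h 59 min; less 30 min break → 4 h 29 min
Sat: 09:37–18:19 = 8 h 42 min; less 30 min break → 8 h 12 min
Sun: 09:38–21:18 = 11 h 40 min; less 30 min break → 11 h 10 min
Fri reg 4 h 29 min / OT 0 h 0 min; Sat reg 8 h 0 min / OT 0 h 12 min; Sun reg 8 h 0 min / OT 3 h 10 min.
Totals: regular 20 h 29 min, overtime 3 h 22 min.

Regular 20.48 hours, overtime 3.37 hours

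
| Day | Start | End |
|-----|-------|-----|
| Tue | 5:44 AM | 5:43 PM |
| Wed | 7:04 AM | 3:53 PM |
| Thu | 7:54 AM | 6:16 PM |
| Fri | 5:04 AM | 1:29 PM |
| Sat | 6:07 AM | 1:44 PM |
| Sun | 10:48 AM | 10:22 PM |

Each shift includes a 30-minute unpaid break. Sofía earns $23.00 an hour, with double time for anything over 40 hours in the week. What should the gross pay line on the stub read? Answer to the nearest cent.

$1645.27

Tue: 5:44 AM–5:43 PM = 11 h 59 min; less 30 min break → 11 h 29 min
Wed: 7:04 AM–3:53 PM = 8 h 49 min; less 30 min break → 8 h 19 min
Thu: 7:54 AM–6:16 PM = 10 h 22 min; less 30 min break → 9 h 52 min
Fri: 5:04 AM–1:29 PM = 8 h 25 min; less 30 min break → 7 h 55 min
Sat: 6:07 AM–1:44 PM = 7 h 37 min; less 30 min break → 7 h 7 min
Sun: 10:48 AM–10:22 PM = 11 h 34 min; less 30 min break → 11 h 4 min
Total worked: 55 h 46 min = 3346 min.
Regular 40 h 0 min = 2400 min at $23.00/h; overtime 15 h 46 min = 946 min at $46.00/h.
Pay = (2400 × $23.00 + 946 × $46.00) ÷ 60 = $1645.27.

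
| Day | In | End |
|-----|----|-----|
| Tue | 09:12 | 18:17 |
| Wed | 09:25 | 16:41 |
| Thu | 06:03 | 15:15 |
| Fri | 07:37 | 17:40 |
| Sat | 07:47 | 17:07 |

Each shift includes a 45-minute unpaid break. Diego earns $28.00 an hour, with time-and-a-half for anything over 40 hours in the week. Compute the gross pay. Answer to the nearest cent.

$1169.70

Tue: 09:12–18:17 = 9 h 5 min; less 45 min break → 8 h 20 min
Wed: 09:25–16:41 = 7 h 16 min; less 45 min break → 6 h 31 min
Thu: 06:03–15:15 = 9 h 12 min; less 45 min break → 8 h 27 min
Fri: 07:37–17:40 = 10 h 3 min; less 45 min break → 9 h 18 min
Sat: 07:47–17:07 = 9 h 20 min; less 45 min break → 8 h 35 min
Total worked: 41 h 11 min = 2471 min.
Regular 40 h 0 min = 2400 min at $28.00/h; overtime 1 h 11 min = 71 min at $42.00/h.
Pay = (2400 × $28.00 + 71 × $42.00) ÷ 60 = $1169.70.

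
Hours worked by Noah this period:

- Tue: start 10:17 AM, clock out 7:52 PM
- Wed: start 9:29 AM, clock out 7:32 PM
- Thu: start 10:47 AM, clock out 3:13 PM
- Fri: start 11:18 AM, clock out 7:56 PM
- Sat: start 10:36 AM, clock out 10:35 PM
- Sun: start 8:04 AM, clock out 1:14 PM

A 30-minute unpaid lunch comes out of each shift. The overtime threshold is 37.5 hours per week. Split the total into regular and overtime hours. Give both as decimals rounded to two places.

Tue: 10:17 AM–7:52 PM = 9 h 35 min; less 30 min break → 9 h 5 min
Wed: 9:29 AM–7:32 PM = 10 h 3 min; less 30 min break → 9 h 33 min
Thu: 10:47 AM–3:13 PM = 4 h 26 min; less 30 min break → 3 h 56 min
Fri: 11:18 AM–7:56 PM = 8 h 38 min; less 30 min break → 8 h 8 min
Sat: 10:36 AM–10:35 PM = 11 h 59 min; less 30 min break → 11 h 29 min
Sun: 8:04 AM–1:14 PM = 5 h 10 min; less 30 min break → 4 h 40 min
Total worked: 46 h 51 min = 46.85 h.
Threshold 37.5 h → overtime 9 h 21 min, regular 37 h 30 min.

Regular 37.50 hours, overtime 9.35 hours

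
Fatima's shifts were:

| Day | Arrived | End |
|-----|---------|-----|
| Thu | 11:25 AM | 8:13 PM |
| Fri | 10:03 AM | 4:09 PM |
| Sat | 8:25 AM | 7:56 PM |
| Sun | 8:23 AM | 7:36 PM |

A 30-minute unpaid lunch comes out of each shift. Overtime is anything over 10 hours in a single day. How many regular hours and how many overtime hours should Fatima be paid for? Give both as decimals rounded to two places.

Regular 33.90 hours, overtime 1.73 hours

Thu: 11:25 AM–8:13 PM = 8 h 48 min; less 30 min break → 8 h 18 min
Fri: 10:03 AM–4:09 PM = 6 h 6 min; less 30 min break → 5 h 36 min
Sat: 8:25 AM–7:56 PM = 11 h 31 min; less 30 min break → 11 h 1 min
Sun: 8:23 AM–7:36 PM = 11 h 13 min; less 30 min break → 10 h 43 min
Thu reg 8 h 18 min / OT 0 h 0 min; Fri reg 5 h 36 min / OT 0 h 0 min; Sat reg 10 h 0 min / OT 1 h 1 min; Sun reg 10 h 0 min / OT 0 h 43 min.
Totals: regular 33 h 54 min, overtime 1 h 44 min.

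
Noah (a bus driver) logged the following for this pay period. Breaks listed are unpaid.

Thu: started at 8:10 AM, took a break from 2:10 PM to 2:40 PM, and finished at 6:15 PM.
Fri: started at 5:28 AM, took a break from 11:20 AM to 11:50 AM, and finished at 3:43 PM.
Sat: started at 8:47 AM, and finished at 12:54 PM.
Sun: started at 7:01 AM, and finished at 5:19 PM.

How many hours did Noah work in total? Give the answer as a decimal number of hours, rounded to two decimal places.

33.75 hours

Thu: 8:10 AM–6:15 PM = 10 h 5 min; less 30 min break → 9 h 35 min
Fri: 5:28 AM–3:43 PM = 10 h 15 min; less 30 min break → 9 h 45 min
Sat: 8:47 AM–12:54 PM = 4 h 7 min
Sun: 7:01 AM–5:19 PM = 10 h 18 min
Total: 9 h 35 min + 9 h 45 min + 4 h 7 min + 10 h 18 min = 33 h 45 min.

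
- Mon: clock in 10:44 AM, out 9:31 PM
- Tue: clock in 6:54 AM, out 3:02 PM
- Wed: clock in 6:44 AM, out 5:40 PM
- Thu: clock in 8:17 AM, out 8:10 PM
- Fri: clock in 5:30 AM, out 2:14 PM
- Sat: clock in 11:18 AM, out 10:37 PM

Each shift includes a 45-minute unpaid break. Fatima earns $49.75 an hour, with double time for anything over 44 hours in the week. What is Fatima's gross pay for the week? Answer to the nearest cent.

Mon: 10:44 AM–9:31 PM = 10 h 47 min; less 45 min break → 10 h 2 min
Tue: 6:54 AM–3:02 PM = 8 h 8 min; less 45 min break → 7 h 23 min
Wed: 6:44 AM–5:40 PM = 10 h 56 min; less 45 min break → 10 h 11 min
Thu: 8:17 AM–8:10 PM = 11 h 53 min; less 45 min break → 11 h 8 min
Fri: 5:30 AM–2:14 PM = 8 h 44 min; less 45 min break → 7 h 59 min
Sat: 11:18 AM–10:37 PM = 11 h 19 min; less 45 min break → 10 h 34 min
Total worked: 57 h 17 min = 3437 min.
Regular 44 h 0 min = 2640 min at $49.75/h; overtime 13 h 17 min = 797 min at $99.50/h.
Pay = (2640 × $49.75 + 797 × $99.50) ÷ 60 = $3510.69.

$3510.69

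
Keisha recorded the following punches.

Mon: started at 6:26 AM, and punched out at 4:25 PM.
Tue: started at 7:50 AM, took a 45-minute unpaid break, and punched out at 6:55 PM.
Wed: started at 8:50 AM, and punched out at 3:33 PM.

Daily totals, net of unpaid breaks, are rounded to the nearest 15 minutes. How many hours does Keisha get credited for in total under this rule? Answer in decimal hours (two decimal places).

Mon: 6:26 AM–4:25 PM = 9 h 59 min → rounds to 10 h 0 min
Tue: 7:50 AM–6:55 PM = 11 h 5 min − 45 min = 10 h 20 min → rounds to 10 h 15 min
Wed: 8:50 AM–3:33 PM = 6 h 43 min → rounds to 6 h 45 min
Total credited: 27 h 0 min.

27.00 hours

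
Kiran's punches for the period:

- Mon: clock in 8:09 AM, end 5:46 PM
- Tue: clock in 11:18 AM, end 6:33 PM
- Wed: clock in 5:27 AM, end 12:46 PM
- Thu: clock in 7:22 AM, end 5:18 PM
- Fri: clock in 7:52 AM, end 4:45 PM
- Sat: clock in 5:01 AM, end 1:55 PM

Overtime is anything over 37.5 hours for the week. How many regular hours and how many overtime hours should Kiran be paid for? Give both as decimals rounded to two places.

Mon: 8:09 AM–5:46 PM = 9 h 37 min
Tue: 11:18 AM–6:33 PM = 7 h 15 min
Wed: 5:27 AM–12:46 PM = 7 h 19 min
Thu: 7:22 AM–5:18 PM = 9 h 56 min
Fri: 7:52 AM–4:45 PM = 8 h 53 min
Sat: 5:01 AM–1:55 PM = 8 h 54 min
Total worked: 51 h 54 min = 51.90 h.
Threshold 37.5 h → overtime 14 h 24 min, regular 37 h 30 min.

Regular 37.50 hours, overtime 14.40 hours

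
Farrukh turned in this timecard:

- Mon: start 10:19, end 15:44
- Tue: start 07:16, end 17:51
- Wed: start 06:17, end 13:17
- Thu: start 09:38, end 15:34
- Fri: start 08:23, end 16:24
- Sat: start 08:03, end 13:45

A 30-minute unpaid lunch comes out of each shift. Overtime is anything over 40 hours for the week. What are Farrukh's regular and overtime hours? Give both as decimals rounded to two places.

Regular 39.65 hours, overtime 0.00 hours

Mon: 10:19–15:44 = 5 h 25 min; less 30 min break → 4 h 55 min
Tue: 07:16–17:51 = 10 h 35 min; less 30 min break → 10 h 5 min
Wed: 06:17–13:17 = 7 h 0 min; less 30 min break → 6 h 30 min
Thu: 09:38–15:34 = 5 h 56 min; less 30 min break → 5 h 26 min
Fri: 08:23–16:24 = 8 h 1 min; less 30 min break → 7 h 31 min
Sat: 08:03–13:45 = 5 h 42 min; less 30 min break → 5 h 12 min
Total worked: 39 h 39 min = 39.65 h.
Threshold 40 h → overtime 0 h 0 min, regular 39 h 39 min.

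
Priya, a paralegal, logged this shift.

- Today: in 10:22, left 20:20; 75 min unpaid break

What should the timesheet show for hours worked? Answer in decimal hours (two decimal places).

Today: 10:22–20:20 = 9 h 58 min; less 75 min break → 8 h 43 min

8.72 hours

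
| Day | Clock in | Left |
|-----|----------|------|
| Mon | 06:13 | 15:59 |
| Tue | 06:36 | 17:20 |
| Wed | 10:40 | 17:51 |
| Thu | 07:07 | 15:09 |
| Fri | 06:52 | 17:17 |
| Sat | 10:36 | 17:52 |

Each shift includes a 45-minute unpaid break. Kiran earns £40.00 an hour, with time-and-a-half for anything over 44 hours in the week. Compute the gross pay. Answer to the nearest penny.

£2054.00

Mon: 06:13–15:59 = 9 h 46 min; less 45 min break → 9 h 1 min
Tue: 06:36–17:20 = 10 h 44 min; less 45 min break → 9 h 59 min
Wed: 10:40–17:51 = 7 h 11 min; less 45 min break → 6 h 26 min
Thu: 07:07–15:09 = 8 h 2 min; less 45 min break → 7 h 17 min
Fri: 06:52–17:17 = 10 h 25 min; less 45 min break → 9 h 40 min
Sat: 10:36–17:52 = 7 h 16 min; less 45 min break → 6 h 31 min
Total worked: 48 h 54 min = 2934 min.
Regular 44 h 0 min = 2640 min at £40.00/h; overtime 4 h 54 min = 294 min at £60.00/h.
Pay = (2640 × £40.00 + 294 × £60.00) ÷ 60 = £2054.00.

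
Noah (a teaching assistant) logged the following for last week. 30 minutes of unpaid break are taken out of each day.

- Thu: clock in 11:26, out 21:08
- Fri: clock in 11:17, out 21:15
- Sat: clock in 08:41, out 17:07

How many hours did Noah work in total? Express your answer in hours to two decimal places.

Thu: 11:26–21:08 = 9 h 42 min; less 30 min break → 9 h 12 min
Fri: 11:17–21:15 = 9 h 58 min; less 30 min break → 9 h 28 min
Sat: 08:41–17:07 = 8 h 26 min; less 30 min break → 7 h 56 min
Total: 9 h 12 min + 9 h 28 min + 7 h 56 min = 26 h 36 min.

26.60 hours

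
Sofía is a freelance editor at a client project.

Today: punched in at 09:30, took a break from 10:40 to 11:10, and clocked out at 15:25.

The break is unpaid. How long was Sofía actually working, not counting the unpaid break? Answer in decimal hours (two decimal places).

5.42 hours

Today: 09:30–15:25 = 5 h 55 min; less 30 min break → 5 h 25 min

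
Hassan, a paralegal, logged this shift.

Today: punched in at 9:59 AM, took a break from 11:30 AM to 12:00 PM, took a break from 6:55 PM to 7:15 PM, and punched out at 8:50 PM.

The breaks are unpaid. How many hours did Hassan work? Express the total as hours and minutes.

Today: 9:59 AM–8:50 PM = 10 h 51 min; less 50 min break → 10 h 1 min

10 h 1 min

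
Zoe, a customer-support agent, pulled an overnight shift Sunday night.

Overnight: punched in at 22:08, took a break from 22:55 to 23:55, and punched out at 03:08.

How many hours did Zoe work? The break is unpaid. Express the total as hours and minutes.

4 h 0 min

Overnight: 22:08 → midnight = 1 h 52 min; midnight → 03:08 = 3 h 8 min; span 5 h 0 min; less 60 min break → 4 h 0 min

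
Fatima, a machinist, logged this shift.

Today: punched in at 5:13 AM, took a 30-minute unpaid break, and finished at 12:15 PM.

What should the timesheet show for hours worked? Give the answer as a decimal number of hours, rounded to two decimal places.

6.53 hours

Today: 5:13 AM–12:15 PM = 7 h 2 min; less 30 min break → 6 h 32 min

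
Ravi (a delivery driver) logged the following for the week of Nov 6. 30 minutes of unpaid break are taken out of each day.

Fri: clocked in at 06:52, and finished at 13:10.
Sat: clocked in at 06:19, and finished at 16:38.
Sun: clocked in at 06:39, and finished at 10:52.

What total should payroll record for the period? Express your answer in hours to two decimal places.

19.33 hours

Fri: 06:52–13:10 = 6 h 18 min; less 30 min break → 5 h 48 min
Sat: 06:19–16:38 = 10 h 19 min; less 30 min break → 9 h 49 min
Sun: 06:39–10:52 = 4 h 13 min; less 30 min break → 3 h 43 min
Total: 5 h 48 min + 9 h 49 min + 3 h 43 min = 19 h 20 min.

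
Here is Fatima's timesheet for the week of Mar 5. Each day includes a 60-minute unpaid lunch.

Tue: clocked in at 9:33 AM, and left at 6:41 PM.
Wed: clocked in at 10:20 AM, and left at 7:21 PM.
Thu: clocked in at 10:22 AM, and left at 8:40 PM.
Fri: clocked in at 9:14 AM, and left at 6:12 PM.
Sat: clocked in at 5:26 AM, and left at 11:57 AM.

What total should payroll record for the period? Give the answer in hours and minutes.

Tue: 9:33 AM–6:41 PM = 9 h 8 min; less 60 min break → 8 h 8 min
Wed: 10:20 AM–7:21 PM = 9 h 1 min; less 60 min break → 8 h 1 min
Thu: 10:22 AM–8:40 PM = 10 h 18 min; less 60 min break → 9 h 18 min
Fri: 9:14 AM–6:12 PM = 8 h 58 min; less 60 min break → 7 h 58 min
Sat: 5:26 AM–11:57 AM = 6 h 31 min; less 60 min break → 5 h 31 min
Total: 8 h 8 min + 8 h 1 min + 9 h 18 min + 7 h 58 min + 5 h 31 min = 38 h 56 min.

38 h 56 min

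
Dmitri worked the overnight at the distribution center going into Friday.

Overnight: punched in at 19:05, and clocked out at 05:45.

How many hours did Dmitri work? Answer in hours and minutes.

Overnight: 19:05 → midnight = 4 h 55 min; midnight → 05:45 = 5 h 45 min; span 10 h 40 min

10 h 40 min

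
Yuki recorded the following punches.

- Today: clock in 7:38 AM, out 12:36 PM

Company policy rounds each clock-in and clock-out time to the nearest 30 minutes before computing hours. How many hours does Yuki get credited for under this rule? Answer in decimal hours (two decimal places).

5.00 hours

Today: in 7:38 AM→7:30 AM, out 12:36 PM→12:30 PM; 5 h 0 min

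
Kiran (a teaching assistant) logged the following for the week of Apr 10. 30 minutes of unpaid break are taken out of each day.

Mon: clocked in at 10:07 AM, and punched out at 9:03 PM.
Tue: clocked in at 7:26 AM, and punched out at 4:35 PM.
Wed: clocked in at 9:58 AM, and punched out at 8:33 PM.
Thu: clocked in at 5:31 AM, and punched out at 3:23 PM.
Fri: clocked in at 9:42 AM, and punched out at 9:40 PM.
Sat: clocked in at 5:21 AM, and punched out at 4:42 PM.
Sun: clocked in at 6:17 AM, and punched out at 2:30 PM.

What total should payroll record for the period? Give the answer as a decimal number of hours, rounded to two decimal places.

68.57 hours

Mon: 10:07 AM–9:03 PM = 10 h 56 min; less 30 min break → 10 h 26 min
Tue: 7:26 AM–4:35 PM = 9 h 9 min; less 30 min break → 8 h 39 min
Wed: 9:58 AM–8:33 PM = 10 h 35 min; less 30 min break → 10 h 5 min
Thu: 5:31 AM–3:23 PM = 9 h 52 min; less 30 min break → 9 h 22 min
Fri: 9:42 AM–9:40 PM = 11 h 58 min; less 30 min break → 11 h 28 min
Sat: 5:21 AM–4:42 PM = 11 h 21 min; less 30 min break → 10 h 51 min
Sun: 6:17 AM–2:30 PM = 8 h 13 min; less 30 min break → 7 h 43 min
Total: 10 h 26 min + 8 h 39 min + 10 h 5 min + 9 h 22 min + 11 h 28 min + 10 h 51 min + 7 h 43 min = 68 h 34 min.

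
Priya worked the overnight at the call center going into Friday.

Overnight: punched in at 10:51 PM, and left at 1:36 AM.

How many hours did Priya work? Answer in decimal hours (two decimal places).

2.75 hours

Overnight: 10:51 PM → midnight = 1 h 9 min; midnight → 1:36 AM = 1 h 36 min; span 2 h 45 min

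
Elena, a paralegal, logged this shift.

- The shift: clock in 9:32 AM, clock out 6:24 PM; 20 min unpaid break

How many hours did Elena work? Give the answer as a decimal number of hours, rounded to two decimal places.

The shift: 9:32 AM–6:24 PM = 8 h 52 min; less 20 min break → 8 h 32 min

8.53 hours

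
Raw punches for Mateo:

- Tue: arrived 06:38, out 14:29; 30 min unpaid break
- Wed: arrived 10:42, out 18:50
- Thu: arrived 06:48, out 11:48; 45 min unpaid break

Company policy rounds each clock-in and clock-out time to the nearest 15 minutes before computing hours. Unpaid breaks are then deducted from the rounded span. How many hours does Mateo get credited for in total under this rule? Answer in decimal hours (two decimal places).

Tue: in 06:38→06:45, out 14:29→14:30; 7 h 45 min − 30 min = 7 h 15 min
Wed: in 10:42→10:45, out 18:50→18:45; 8 h 0 min
Thu: in 06:48→06:45, out 11:48→11:45; 5 h 0 min − 45 min = 4 h 15 min
Total credited: 19 h 30 min.

19.50 hours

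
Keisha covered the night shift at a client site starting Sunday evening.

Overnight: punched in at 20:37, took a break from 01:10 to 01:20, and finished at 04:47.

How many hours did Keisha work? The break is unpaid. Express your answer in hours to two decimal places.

Overnight: 20:37 → midnight = 3 h 23 min; midnight → 04:47 = 4 h 47 min; span 8 h 10 min; less 10 min break → 8 h 0 min

8.00 hours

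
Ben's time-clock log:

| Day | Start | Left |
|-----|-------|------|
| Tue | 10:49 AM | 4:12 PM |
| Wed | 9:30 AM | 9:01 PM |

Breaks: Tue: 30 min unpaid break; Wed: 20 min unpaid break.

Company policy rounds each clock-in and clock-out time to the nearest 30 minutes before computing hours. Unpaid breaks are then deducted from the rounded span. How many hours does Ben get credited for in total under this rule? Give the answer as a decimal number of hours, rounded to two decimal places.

15.67 hours

Tue: in 10:49 AM→11:00 AM, out 4:12 PM→4:00 PM; 5 h 0 min − 30 min = 4 h 30 min
Wed: in 9:30 AM→9:30 AM, out 9:01 PM→9:00 PM; 11 h 30 min − 20 min = 11 h 10 min
Total credited: 15 h 40 min.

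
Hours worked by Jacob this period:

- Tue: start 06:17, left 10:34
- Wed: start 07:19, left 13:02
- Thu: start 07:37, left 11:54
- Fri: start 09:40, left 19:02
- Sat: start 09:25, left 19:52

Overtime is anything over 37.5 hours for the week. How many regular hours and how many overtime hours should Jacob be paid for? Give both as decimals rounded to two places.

Tue: 06:17–10:34 = 4 h 17 min
Wed: 07:19–13:02 = 5 h 43 min
Thu: 07:37–11:54 = 4 h 17 min
Fri: 09:40–19:02 = 9 h 22 min
Sat: 09:25–19:52 = 10 h 27 min
Total worked: 34 h 6 min = 34.10 h.
Threshold 37.5 h → overtime 0 h 0 min, regular 34 h 6 min.

Regular 34.10 hours, overtime 0.00 hours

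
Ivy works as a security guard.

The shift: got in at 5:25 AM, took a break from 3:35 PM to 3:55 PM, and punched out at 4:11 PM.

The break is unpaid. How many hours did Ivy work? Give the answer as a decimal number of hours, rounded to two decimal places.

The shift: 5:25 AM–4:11 PM = 10 h 46 min; less 20 min break → 10 h 26 min

10.43 hours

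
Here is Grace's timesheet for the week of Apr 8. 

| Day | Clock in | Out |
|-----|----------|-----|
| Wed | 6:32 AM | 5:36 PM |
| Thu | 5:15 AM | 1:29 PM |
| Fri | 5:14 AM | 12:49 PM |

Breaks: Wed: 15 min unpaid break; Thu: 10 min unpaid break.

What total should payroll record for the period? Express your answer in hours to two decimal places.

26.47 hours

Wed: 6:32 AM–5:36 PM = 11 h 4 min; less 15 min break → 10 h 49 min
Thu: 5:15 AM–1:29 PM = 8 h 14 min; less 10 min break → 8 h 4 min
Fri: 5:14 AM–12:49 PM = 7 h 35 min
Total: 10 h 49 min + 8 h 4 min + 7 h 35 min = 26 h 28 min.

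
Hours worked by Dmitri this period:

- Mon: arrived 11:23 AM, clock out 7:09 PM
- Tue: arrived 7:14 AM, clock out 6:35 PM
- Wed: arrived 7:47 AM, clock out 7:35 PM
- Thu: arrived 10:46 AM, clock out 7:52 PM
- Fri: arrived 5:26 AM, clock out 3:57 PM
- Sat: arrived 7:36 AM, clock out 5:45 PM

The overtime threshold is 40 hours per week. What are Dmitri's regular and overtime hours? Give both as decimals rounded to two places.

Regular 40.00 hours, overtime 20.68 hours

Mon: 11:23 AM–7:09 PM = 7 h 46 min
Tue: 7:14 AM–6:35 PM = 11 h 21 min
Wed: 7:47 AM–7:35 PM = 11 h 48 min
Thu: 10:46 AM–7:52 PM = 9 h 6 min
Fri: 5:26 AM–3:57 PM = 10 h 31 min
Sat: 7:36 AM–5:45 PM = 10 h 9 min
Total worked: 60 h 41 min = 60.68 h.
Threshold 40 h → overtime 20 h 41 min, regular 40 h 0 min.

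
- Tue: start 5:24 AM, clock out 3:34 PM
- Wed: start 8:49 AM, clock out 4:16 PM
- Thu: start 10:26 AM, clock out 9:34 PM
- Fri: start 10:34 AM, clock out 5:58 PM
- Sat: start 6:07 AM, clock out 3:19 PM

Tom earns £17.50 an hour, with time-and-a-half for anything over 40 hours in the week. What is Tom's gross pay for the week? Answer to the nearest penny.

£840.44

Tue: 5:24 AM–3:34 PM = 10 h 10 min
Wed: 8:49 AM–4:16 PM = 7 h 27 min
Thu: 10:26 AM–9:34 PM = 11 h 8 min
Fri: 10:34 AM–5:58 PM = 7 h 24 min
Sat: 6:07 AM–3:19 PM = 9 h 12 min
Total worked: 45 h 21 min = 2721 min.
Regular 40 h 0 min = 2400 min at £17.50/h; overtime 5 h 21 min = 321 min at £26.25/h.
Pay = (2400 × £17.50 + 321 × £26.25) ÷ 60 = £840.44.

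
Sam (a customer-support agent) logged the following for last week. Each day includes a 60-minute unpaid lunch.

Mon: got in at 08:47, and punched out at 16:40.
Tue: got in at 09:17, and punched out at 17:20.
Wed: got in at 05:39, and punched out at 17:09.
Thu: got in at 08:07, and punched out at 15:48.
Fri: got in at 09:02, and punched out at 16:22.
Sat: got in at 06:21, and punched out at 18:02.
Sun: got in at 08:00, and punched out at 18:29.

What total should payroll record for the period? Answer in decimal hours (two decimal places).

Mon: 08:47–16:40 = 7 h 53 min; less 60 min break → 6 h 53 min
Tue: 09:17–17:20 = 8 h 3 min; less 60 min break → 7 h 3 min
Wed: 05:39–17:09 = 11 h 30 min; less 60 min break → 10 h 30 min
Thu: 08:07–15:48 = 7 h 41 min; less 60 min break → 6 h 41 min
Fri: 09:02–16:22 = 7 h 20 min; less 60 min break → 6 h 20 min
Sat: 06:21–18:02 = 11 h 41 min; less 60 min break → 10 h 41 min
Sun: 08:00–18:29 = 10 h 29 min; less 60 min break → 9 h 29 min
Total: 6 h 53 min + 7 h 3 min + 10 h 30 min + 6 h 41 min + 6 h 20 min + 10 h 41 min + 9 h 29 min = 57 h 37 min.

57.62 hours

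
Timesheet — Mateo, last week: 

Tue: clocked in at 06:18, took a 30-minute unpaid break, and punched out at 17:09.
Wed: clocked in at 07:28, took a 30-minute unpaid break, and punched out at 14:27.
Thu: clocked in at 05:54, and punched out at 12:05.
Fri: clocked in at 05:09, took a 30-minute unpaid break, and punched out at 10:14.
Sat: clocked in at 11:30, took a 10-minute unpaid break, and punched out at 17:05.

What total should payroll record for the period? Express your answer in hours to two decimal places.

33.02 hours

Tue: 06:18–17:09 = 10 h 51 min; less 30 min break → 10 h 21 min
Wed: 07:28–14:27 = 6 h 59 min; less 30 min break → 6 h 29 min
Thu: 05:54–12:05 = 6 h 11 min
Fri: 05:09–10:14 = 5 h 5 min; less 30 min break → 4 h 35 min
Sat: 11:30–17:05 = 5 h 35 min; less 10 min break → 5 h 25 min
Total: 10 h 21 min + 6 h 29 min + 6 h 11 min + 4 h 35 min + 5 h 25 min = 33 h 1 min.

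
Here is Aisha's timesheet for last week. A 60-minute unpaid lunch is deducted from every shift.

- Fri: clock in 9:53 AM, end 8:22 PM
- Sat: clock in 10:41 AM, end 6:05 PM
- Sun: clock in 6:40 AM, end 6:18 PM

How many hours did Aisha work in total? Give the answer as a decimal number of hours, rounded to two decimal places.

Fri: 9:53 AM–8:22 PM = 10 h 29 min; less 60 min break → 9 h 29 min
Sat: 10:41 AM–6:05 PM = 7 h 24 min; less 60 min break → 6 h 24 min
Sun: 6:40 AM–6:18 PM = 11 h 38 min; less 60 min break → 10 h 38 min
Total: 9 h 29 min + 6 h 24 min + 10 h 38 min = 26 h 31 min.

26.52 hours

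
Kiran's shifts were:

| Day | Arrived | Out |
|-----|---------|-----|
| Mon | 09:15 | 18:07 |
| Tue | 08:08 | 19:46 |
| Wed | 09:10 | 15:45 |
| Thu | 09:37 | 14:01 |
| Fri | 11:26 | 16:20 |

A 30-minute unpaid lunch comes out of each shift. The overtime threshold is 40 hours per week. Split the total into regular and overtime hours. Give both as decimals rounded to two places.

Regular 33.88 hours, overtime 0.00 hours

Mon: 09:15–18:07 = 8 h 52 min; less 30 min break → 8 h 22 min
Tue: 08:08–19:46 = 11 h 38 min; less 30 min break → 11 h 8 min
Wed: 09:10–15:45 = 6 h 35 min; less 30 min break → 6 h 5 min
Thu: 09:37–14:01 = 4 h 24 min; less 30 min break → 3 h 54 min
Fri: 11:26–16:20 = 4 h 54 min; less 30 min break → 4 h 24 min
Total worked: 33 h 53 min = 33.88 h.
Threshold 40 h → overtime 0 h 0 min, regular 33 h 53 min.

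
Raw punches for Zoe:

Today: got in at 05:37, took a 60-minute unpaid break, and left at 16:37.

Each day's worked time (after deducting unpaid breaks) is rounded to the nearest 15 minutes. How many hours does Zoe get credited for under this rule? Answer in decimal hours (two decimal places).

10.00 hours

Today: 05:37–16:37 = 11 h 0 min − 60 min = 10 h 0 min → rounds to 10 h 0 min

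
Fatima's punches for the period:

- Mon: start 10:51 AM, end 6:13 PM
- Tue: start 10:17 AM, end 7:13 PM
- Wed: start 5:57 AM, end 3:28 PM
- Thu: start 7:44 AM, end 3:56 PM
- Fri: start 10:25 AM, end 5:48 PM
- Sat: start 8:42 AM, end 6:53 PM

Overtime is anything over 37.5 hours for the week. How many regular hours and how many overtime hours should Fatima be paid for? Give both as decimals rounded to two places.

Mon: 10:51 AM–6:13 PM = 7 h 22 min
Tue: 10:17 AM–7:13 PM = 8 h 56 min
Wed: 5:57 AM–3:28 PM = 9 h 31 min
Thu: 7:44 AM–3:56 PM = 8 h 12 min
Fri: 10:25 AM–5:48 PM = 7 h 23 min
Sat: 8:42 AM–6:53 PM = 10 h 11 min
Total worked: 51 h 35 min = 51.58 h.
Threshold 37.5 h → overtime 14 h 5 min, regular 37 h 30 min.

Regular 37.50 hours, overtime 14.08 hours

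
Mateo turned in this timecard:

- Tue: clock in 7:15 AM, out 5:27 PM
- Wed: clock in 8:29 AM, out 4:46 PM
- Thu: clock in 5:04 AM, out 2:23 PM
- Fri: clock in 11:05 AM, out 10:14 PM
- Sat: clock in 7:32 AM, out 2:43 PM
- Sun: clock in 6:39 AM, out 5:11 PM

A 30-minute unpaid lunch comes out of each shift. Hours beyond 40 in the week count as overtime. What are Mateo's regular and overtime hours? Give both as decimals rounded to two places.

Regular 40.00 hours, overtime 13.67 hours

Tue: 7:15 AM–5:27 PM = 10 h 12 min; less 30 min break → 9 h 42 min
Wed: 8:29 AM–4:46 PM = 8 h 17 min; less 30 min break → 7 h 47 min
Thu: 5:04 AM–2:23 PM = 9 h 19 min; less 30 min break → 8 h 49 min
Fri: 11:05 AM–10:14 PM = 11 h 9 min; less 30 min break → 10 h 39 min
Sat: 7:32 AM–2:43 PM = 7 h 11 min; less 30 min break → 6 h 41 min
Sun: 6:39 AM–5:11 PM = 10 h 32 min; less 30 min break → 10 h 2 min
Total worked: 53 h 40 min = 53.67 h.
Threshold 40 h → overtime 13 h 40 min, regular 40 h 0 min.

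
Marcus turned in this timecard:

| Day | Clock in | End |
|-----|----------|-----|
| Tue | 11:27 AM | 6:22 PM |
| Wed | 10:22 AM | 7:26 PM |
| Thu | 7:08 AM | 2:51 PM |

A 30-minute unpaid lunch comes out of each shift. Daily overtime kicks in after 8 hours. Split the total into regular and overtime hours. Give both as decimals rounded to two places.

Regular 21.63 hours, overtime 0.57 hours

Tue: 11:27 AM–6:22 PM = 6 h 55 min; less 30 min break → 6 h 25 min
Wed: 10:22 AM–7:26 PM = 9 h 4 min; less 30 min break → 8 h 34 min
Thu: 7:08 AM–2:51 PM = 7 h 43 min; less 30 min break → 7 h 13 min
Tue reg 6 h 25 min / OT 0 h 0 min; Wed reg 8 h 0 min / OT 0 h 34 min; Thu reg 7 h 13 min / OT 0 h 0 min.
Totals: regular 21 h 38 min, overtime 0 h 34 min.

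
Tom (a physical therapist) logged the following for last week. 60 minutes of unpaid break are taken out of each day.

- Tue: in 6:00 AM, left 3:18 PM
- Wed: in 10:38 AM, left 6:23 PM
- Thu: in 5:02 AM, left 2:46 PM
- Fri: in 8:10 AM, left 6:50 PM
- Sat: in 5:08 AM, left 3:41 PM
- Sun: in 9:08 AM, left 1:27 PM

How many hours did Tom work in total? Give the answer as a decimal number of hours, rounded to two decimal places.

46.32 hours

Tue: 6:00 AM–3:18 PM = 9 h 18 min; less 60 min break → 8 h 18 min
Wed: 10:38 AM–6:23 PM = 7 h 45 min; less 60 min break → 6 h 45 min
Thu: 5:02 AM–2:46 PM = 9 h 44 min; less 60 min break → 8 h 44 min
Fri: 8:10 AM–6:50 PM = 10 h 40 min; less 60 min break → 9 h 40 min
Sat: 5:08 AM–3:41 PM = 10 h 33 min; less 60 min break → 9 h 33 min
Sun: 9:08 AM–1:27 PM = 4 h 19 min; less 60 min break → 3 h 19 min
Total: 8 h 18 min + 6 h 45 min + 8 h 44 min + 9 h 40 min + 9 h 33 min + 3 h 19 min = 46 h 19 min.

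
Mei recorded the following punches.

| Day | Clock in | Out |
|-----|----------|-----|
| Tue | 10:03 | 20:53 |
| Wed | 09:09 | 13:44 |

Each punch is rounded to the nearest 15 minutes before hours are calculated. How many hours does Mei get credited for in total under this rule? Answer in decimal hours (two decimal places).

15.50 hours

Tue: in 10:03→10:00, out 20:53→21:00; 11 h 0 min
Wed: in 09:09→09:15, out 13:44→13:45; 4 h 30 min
Total credited: 15 h 30 min.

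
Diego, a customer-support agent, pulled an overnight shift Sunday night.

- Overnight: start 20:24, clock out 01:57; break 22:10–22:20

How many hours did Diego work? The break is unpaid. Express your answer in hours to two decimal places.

Overnight: 20:24 → midnight = 3 h 36 min; midnight → 01:57 = 1 h 57 min; span 5 h 33 min; less 10 min break → 5 h 23 min

5.38 hours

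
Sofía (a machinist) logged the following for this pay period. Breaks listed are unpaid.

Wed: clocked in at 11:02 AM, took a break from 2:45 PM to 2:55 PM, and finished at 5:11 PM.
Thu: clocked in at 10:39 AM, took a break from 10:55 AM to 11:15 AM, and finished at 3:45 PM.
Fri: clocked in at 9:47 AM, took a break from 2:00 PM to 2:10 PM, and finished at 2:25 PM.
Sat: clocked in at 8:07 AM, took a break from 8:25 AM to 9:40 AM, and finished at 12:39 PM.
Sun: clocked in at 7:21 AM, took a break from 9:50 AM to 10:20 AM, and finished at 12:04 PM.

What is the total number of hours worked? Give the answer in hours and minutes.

Wed: 11:02 AM–5:11 PM = 6 h 9 min; less 10 min break → 5 h 59 min
Thu: 10:39 AM–3:45 PM = 5 h 6 min; less 20 min break → 4 h 46 min
Fri: 9:47 AM–2:25 PM = 4 h 38 min; less 10 min break → 4 h 28 min
Sat: 8:07 AM–12:39 PM = 4 h 32 min; less 75 min break → 3 h 17 min
Sun: 7:21 AM–12:04 PM = 4 h 43 min; less 30 min break → 4 h 13 min
Total: 5 h 59 min + 4 h 46 min + 4 h 28 min + 3 h 17 min + 4 h 13 min = 22 h 43 min.

22 h 43 min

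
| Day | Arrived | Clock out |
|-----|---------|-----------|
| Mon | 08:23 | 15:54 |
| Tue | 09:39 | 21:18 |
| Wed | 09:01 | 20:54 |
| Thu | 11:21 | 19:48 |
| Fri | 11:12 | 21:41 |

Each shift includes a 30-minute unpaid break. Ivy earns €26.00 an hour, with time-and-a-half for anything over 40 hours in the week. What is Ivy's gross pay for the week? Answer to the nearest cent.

Mon: 08:23–15:54 = 7 h 31 min; less 30 min break → 7 h 1 min
Tue: 09:39–21:18 = 11 h 39 min; less 30 min break → 11 h 9 min
Wed: 09:01–20:54 = 11 h 53 min; less 30 min break → 11 h 23 min
Thu: 11:21–19:48 = 8 h 27 min; less 30 min break → 7 h 57 min
Fri: 11:12–21:41 = 10 h 29 min; less 30 min break → 9 h 59 min
Total worked: 47 h 29 min = 2849 min.
Regular 40 h 0 min = 2400 min at €26.00/h; overtime 7 h 29 min = 449 min at €39.00/h.
Pay = (2400 × €26.00 + 449 × €39.00) ÷ 60 = €1331.85.

€1331.85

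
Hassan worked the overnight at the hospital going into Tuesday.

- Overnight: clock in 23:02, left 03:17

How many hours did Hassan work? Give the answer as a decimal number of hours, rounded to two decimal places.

4.25 hours

Overnight: 23:02 → midnight = 0 h 58 min; midnight → 03:17 = 3 h 17 min; span 4 h 15 min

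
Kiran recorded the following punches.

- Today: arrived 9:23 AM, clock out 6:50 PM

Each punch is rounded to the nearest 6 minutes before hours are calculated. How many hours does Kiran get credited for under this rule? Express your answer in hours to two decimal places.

Today: in 9:23 AM→9:24 AM, out 6:50 PM→6:48 PM; 9 h 24 min

9.40 hours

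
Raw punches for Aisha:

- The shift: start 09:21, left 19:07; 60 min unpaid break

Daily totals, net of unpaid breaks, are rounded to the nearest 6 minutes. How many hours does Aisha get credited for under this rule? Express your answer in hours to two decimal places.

The shift: 09:21–19:07 = 9 h 46 min − 60 min = 8 h 46 min → rounds to 8 h 48 min

8.80 hours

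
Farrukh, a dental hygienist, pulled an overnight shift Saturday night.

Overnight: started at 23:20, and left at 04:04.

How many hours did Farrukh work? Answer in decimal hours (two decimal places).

Overnight: 23:20 → midnight = 0 h 40 min; midnight → 04:04 = 4 h 4 min; span 4 h 44 min

4.73 hours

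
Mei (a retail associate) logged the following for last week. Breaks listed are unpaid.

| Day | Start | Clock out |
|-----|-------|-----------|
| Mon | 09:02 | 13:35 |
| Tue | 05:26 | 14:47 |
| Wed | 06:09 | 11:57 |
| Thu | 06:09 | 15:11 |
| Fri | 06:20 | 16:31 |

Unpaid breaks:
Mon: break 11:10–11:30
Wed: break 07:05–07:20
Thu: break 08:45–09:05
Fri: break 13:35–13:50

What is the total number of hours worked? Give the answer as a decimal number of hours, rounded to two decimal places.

37.75 hours

Mon: 09:02–13:35 = 4 h 33 min; less 20 min break → 4 h 13 min
Tue: 05:26–14:47 = 9 h 21 min
Wed: 06:09–11:57 = 5 h 48 min; less 15 min break → 5 h 33 min
Thu: 06:09–15:11 = 9 h 2 min; less 20 min break → 8 h 42 min
Fri: 06:20–16:31 = 10 h 11 min; less 15 min break → 9 h 56 min
Total: 4 h 13 min + 9 h 21 min + 5 h 33 min + 8 h 42 min + 9 h 56 min = 37 h 45 min.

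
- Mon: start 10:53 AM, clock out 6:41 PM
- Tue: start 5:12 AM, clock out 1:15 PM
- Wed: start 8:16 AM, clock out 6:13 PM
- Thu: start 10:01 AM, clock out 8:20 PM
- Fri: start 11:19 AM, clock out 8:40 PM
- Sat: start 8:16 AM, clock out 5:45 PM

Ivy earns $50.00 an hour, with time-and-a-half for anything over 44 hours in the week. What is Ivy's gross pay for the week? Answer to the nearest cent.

$3021.25

Mon: 10:53 AM–6:41 PM = 7 h 48 min
Tue: 5:12 AM–1:15 PM = 8 h 3 min
Wed: 8:16 AM–6:13 PM = 9 h 57 min
Thu: 10:01 AM–8:20 PM = 10 h 19 min
Fri: 11:19 AM–8:40 PM = 9 h 21 min
Sat: 8:16 AM–5:45 PM = 9 h 29 min
Total worked: 54 h 57 min = 3297 min.
Regular 44 h 0 min = 2640 min at $50.00/h; overtime 10 h 57 min = 657 min at $75.00/h.
Pay = (2640 × $50.00 + 657 × $75.00) ÷ 60 = $3021.25.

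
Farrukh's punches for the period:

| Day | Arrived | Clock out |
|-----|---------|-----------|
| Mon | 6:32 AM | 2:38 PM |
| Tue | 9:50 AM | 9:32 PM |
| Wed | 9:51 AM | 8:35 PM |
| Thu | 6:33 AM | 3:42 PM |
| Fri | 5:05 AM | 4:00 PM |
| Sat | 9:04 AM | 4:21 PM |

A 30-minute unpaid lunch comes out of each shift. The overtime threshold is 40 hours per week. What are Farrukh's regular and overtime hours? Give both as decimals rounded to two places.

Mon: 6:32 AM–2:38 PM = 8 h 6 min; less 30 min break → 7 h 36 min
Tue: 9:50 AM–9:32 PM = 11 h 42 min; less 30 min break → 11 h 12 min
Wed: 9:51 AM–8:35 PM = 10 h 44 min; less 30 min break → 10 h 14 min
Thu: 6:33 AM–3:42 PM = 9 h 9 min; less 30 min break → 8 h 39 min
Fri: 5:05 AM–4:00 PM = 10 h 55 min; less 30 min break → 10 h 25 min
Sat: 9:04 AM–4:21 PM = 7 h 17 min; less 30 min break → 6 h 47 min
Total worked: 54 h 53 min = 54.88 h.
Threshold 40 h → overtime 14 h 53 min, regular 40 h 0 min.

Regular 40.00 hours, overtime 14.88 hours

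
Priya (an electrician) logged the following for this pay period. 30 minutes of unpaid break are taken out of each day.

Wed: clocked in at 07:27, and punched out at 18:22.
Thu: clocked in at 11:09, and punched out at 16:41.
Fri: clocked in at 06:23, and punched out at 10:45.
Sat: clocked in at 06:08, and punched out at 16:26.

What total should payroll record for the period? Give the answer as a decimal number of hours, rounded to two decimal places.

Wed: 07:27–18:22 = 10 h 55 min; less 30 min break → 10 h 25 min
Thu: 11:09–16:41 = 5 h 32 min; less 30 min break → 5 h 2 min
Fri: 06:23–10:45 = 4 h 22 min; less 30 min break → 3 h 52 min
Sat: 06:08–16:26 = 10 h 18 min; less 30 min break → 9 h 48 min
Total: 10 h 25 min + 5 h 2 min + 3 h 52 min + 9 h 48 min = 29 h 7 min.

29.12 hours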